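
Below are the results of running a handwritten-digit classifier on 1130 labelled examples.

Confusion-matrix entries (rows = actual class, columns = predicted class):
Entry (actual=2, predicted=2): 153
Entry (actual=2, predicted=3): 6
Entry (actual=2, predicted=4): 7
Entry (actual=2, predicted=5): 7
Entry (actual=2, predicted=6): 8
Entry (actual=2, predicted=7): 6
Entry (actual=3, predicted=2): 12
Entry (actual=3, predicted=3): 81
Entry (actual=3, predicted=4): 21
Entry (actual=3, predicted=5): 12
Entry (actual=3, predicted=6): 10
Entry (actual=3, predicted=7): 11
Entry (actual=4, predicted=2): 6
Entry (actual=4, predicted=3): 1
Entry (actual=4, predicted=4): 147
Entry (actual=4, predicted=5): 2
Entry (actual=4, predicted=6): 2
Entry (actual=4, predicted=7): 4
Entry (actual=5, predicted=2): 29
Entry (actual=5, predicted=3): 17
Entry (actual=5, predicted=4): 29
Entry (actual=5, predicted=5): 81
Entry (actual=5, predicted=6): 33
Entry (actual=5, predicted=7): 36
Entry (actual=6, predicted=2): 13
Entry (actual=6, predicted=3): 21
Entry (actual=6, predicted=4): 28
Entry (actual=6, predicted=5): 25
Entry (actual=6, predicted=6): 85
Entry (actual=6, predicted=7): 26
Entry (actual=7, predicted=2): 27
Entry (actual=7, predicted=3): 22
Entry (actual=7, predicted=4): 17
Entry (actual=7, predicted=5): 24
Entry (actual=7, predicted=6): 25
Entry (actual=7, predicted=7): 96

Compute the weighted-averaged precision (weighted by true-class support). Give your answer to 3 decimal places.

0.560

Per-class precision (TP/(TP+FP)):
  2: TP=153, FP=12+6+29+13+27=87 → 153/240 = 0.6375
  3: TP=81, FP=6+1+17+21+22=67 → 81/148 = 0.5473
  4: TP=147, FP=7+21+29+28+17=102 → 147/249 = 0.5904
  5: TP=81, FP=7+12+2+25+24=70 → 81/151 = 0.5364
  6: TP=85, FP=8+10+2+33+25=78 → 85/163 = 0.5215
  7: TP=96, FP=6+11+4+36+26=83 → 96/179 = 0.5363
Weighted-precision = Σ (supportᵢ/N)·precisionᵢ with N=1130: (187/1130)·0.6375 + (147/1130)·0.5473 + (162/1130)·0.5904 + (225/1130)·0.5364 + (198/1130)·0.5215 + (211/1130)·0.5363 = 0.560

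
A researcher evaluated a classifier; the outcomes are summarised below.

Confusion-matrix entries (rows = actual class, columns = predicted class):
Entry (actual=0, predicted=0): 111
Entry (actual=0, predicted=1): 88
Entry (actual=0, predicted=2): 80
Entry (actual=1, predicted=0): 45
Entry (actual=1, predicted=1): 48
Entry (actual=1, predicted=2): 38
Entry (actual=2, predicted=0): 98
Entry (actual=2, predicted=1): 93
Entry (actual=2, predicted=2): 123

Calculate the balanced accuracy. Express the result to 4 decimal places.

0.3853

Balanced accuracy = mean of per-class recall.
  0: recall = 111/279 = 0.39785
  1: recall = 48/131 = 0.36641
  2: recall = 123/314 = 0.39172
Mean = (0.39785 + 0.36641 + 0.39172) / 3 = 0.3853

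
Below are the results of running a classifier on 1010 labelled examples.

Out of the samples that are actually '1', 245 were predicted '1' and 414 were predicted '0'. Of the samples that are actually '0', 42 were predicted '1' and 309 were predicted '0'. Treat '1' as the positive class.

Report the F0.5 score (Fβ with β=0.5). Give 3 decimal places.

0.678

Fβ = (1+β²)·TP / ((1+β²)·TP + β²·FN + FP), with β²=1/4
= 1.25·245 / (1.25·245 + 0.25·414 + 42) = 0.678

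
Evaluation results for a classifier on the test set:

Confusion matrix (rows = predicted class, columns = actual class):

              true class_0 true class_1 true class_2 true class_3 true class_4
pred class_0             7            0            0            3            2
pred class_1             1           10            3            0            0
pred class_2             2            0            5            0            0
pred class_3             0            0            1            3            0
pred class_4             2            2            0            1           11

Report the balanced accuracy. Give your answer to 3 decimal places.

0.649

Balanced accuracy = mean of per-class recall.
  class_0: recall = 7/12 = 0.5833
  class_1: recall = 10/12 = 0.8333
  class_2: recall = 5/9 = 0.5556
  class_3: recall = 3/7 = 0.4286
  class_4: recall = 11/13 = 0.8462
Mean = (0.5833 + 0.8333 + 0.5556 + 0.4286 + 0.8462) / 5 = 0.649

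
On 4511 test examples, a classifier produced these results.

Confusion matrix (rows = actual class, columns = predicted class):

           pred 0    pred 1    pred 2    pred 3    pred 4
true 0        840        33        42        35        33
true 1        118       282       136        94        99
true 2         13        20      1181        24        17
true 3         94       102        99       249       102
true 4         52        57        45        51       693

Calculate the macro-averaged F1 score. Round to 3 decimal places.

0.665

Per-class F1 score (2·TP/(2·TP+FP+FN)):
  0: TP=840, FP=118+13+94+52=277, FN=33+42+35+33=143 → 1680/2100 = 0.8000
  1: TP=282, FP=33+20+102+57=212, FN=118+136+94+99=447 → 564/1223 = 0.4612
  2: TP=1181, FP=42+136+99+45=322, FN=13+20+24+17=74 → 2362/2758 = 0.8564
  3: TP=249, FP=35+94+24+51=204, FN=94+102+99+102=397 → 498/1099 = 0.4531
  4: TP=693, FP=33+99+17+102=251, FN=52+57+45+51=205 → 1386/1842 = 0.7524
Macro-F1 score = mean = (0.8000 + 0.4612 + 0.8564 + 0.4531 + 0.7524) / 5 = 0.665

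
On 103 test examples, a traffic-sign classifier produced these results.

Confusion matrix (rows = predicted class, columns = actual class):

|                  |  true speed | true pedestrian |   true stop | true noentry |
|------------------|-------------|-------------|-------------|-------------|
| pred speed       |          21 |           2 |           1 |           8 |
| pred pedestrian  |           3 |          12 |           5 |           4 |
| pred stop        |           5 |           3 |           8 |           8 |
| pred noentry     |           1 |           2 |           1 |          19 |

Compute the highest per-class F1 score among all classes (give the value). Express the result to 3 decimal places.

0.677

Per-class F1 score (2·TP/(2·TP+FP+FN)):
  speed: TP=21, FP=2+1+8=11, FN=3+5+1=9 → 42/62 = 0.6774
  pedestrian: TP=12, FP=3+5+4=12, FN=2+3+2=7 → 24/43 = 0.5581
  stop: TP=8, FP=5+3+8=16, FN=1+5+1=7 → 16/39 = 0.4103
  noentry: TP=19, FP=1+2+1=4, FN=8+4+8=20 → 38/62 = 0.6129
Highest is class 'speed' with F1 score = 0.677.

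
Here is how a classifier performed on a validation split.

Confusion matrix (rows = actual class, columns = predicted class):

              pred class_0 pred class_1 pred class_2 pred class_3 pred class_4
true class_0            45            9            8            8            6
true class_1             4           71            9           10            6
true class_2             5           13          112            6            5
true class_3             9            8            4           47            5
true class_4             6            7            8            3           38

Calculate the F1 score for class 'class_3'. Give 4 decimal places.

0.6395

One-vs-rest for 'class_3': TP = diagonal; FP = other classes predicted 'class_3'; FN = 'class_3' predicted as other.
F1 score = 2·TP/(2·TP+FP+FN).
class_3: TP=47, FP=8+10+6+3=27, FN=9+8+4+5=26 → 94/147 = 0.63946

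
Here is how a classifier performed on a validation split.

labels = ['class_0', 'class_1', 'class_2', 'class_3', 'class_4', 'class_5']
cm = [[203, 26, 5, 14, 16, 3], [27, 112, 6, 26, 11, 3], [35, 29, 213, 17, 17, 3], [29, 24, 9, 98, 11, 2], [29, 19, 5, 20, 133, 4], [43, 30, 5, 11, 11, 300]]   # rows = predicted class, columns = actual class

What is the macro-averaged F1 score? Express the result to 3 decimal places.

Per-class F1 score (2·TP/(2·TP+FP+FN)):
  class_0: TP=203, FP=26+5+14+16+3=64, FN=27+35+29+29+43=163 → 406/633 = 0.6414
  class_1: TP=112, FP=27+6+26+11+3=73, FN=26+29+24+19+30=128 → 224/425 = 0.5271
  class_2: TP=213, FP=35+29+17+17+3=101, FN=5+6+9+5+5=30 → 426/557 = 0.7648
  class_3: TP=98, FP=29+24+9+11+2=75, FN=14+26+17+20+11=88 → 196/359 = 0.5460
  class_4: TP=133, FP=29+19+5+20+4=77, FN=16+11+17+11+11=66 → 266/409 = 0.6504
  class_5: TP=300, FP=43+30+5+11+11=100, FN=3+3+3+2+4=15 → 600/715 = 0.8392
Macro-F1 score = mean = (0.6414 + 0.5271 + 0.7648 + 0.5460 + 0.6504 + 0.8392) / 6 = 0.661

0.661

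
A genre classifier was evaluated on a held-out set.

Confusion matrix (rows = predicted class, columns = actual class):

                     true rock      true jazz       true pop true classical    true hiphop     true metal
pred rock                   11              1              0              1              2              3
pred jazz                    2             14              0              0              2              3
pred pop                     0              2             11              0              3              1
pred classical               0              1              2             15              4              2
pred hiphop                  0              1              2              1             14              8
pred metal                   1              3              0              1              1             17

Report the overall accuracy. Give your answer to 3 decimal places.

0.636

Accuracy = trace / total = (11+14+11+15+14+17=82) / 129 = 82/129 = 0.636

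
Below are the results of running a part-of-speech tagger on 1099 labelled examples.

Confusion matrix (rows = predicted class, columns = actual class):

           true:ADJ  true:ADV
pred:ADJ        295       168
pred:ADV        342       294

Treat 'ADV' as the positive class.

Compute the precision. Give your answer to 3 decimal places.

Precision = TP/(TP+FP) = 294/(294+342) = 294/636 = 0.462

0.462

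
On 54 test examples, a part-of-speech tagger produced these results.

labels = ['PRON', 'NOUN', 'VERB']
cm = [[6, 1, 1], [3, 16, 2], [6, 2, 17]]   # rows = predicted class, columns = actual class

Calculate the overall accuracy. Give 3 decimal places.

0.722

Accuracy = trace / total = (6+16+17=39) / 54 = 39/54 = 0.722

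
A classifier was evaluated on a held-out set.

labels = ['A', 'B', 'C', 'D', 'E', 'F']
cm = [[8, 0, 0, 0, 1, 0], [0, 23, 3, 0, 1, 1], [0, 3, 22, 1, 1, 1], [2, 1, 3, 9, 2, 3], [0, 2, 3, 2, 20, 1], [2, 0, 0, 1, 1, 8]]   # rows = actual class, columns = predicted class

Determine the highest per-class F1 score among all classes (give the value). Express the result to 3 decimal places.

Per-class F1 score (2·TP/(2·TP+FP+FN)):
  A: TP=8, FP=0+0+2+0+2=4, FN=0+0+0+1+0=1 → 16/21 = 0.7619
  B: TP=23, FP=0+3+1+2+0=6, FN=0+3+0+1+1=5 → 46/57 = 0.8070
  C: TP=22, FP=0+3+3+3+0=9, FN=0+3+1+1+1=6 → 44/59 = 0.7458
  D: TP=9, FP=0+0+1+2+1=4, FN=2+1+3+2+3=11 → 18/33 = 0.5455
  E: TP=20, FP=1+1+1+2+1=6, FN=0+2+3+2+1=8 → 40/54 = 0.7407
  F: TP=8, FP=0+1+1+3+1=6, FN=2+0+0+1+1=4 → 16/26 = 0.6154
Highest is class 'B' with F1 score = 0.807.

0.807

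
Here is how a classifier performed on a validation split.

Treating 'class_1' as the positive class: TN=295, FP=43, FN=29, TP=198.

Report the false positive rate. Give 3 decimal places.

FPR = FP/(FP+TN) = 43/(43+295) = 0.127

0.127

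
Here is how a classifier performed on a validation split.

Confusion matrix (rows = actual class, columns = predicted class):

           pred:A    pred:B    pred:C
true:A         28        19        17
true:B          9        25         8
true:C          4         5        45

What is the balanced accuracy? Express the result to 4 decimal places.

0.6220

Balanced accuracy = mean of per-class recall.
  A: recall = 28/64 = 0.43750
  B: recall = 25/42 = 0.59524
  C: recall = 45/54 = 0.83333
Mean = (0.43750 + 0.59524 + 0.83333) / 3 = 0.6220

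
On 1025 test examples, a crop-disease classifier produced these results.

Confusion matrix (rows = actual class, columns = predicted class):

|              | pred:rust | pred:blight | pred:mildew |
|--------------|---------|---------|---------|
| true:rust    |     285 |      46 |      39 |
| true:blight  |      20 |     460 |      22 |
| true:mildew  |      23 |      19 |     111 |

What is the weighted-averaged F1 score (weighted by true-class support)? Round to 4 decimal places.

0.8355

Per-class F1 score (2·TP/(2·TP+FP+FN)):
  rust: TP=285, FP=20+23=43, FN=46+39=85 → 570/698 = 0.81662
  blight: TP=460, FP=46+19=65, FN=20+22=42 → 920/1027 = 0.89581
  mildew: TP=111, FP=39+22=61, FN=23+19=42 → 222/325 = 0.68308
Weighted-F1 score = Σ (supportᵢ/N)·F1 scoreᵢ with N=1025: (370/1025)·0.81662 + (502/1025)·0.89581 + (153/1025)·0.68308 = 0.8355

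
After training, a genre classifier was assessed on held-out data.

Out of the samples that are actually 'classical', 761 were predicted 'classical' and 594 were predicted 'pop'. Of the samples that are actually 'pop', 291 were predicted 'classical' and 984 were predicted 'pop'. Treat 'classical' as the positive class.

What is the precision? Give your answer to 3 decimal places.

Precision = TP/(TP+FP) = 761/(761+291) = 761/1052 = 0.723

0.723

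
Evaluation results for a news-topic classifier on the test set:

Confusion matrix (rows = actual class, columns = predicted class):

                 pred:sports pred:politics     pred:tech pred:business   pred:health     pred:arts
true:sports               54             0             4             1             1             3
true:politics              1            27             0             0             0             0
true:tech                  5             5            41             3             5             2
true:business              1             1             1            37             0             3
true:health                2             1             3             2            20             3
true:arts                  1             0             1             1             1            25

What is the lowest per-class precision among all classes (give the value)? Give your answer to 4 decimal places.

Per-class precision (TP/(TP+FP)):
  sports: TP=54, FP=1+5+1+2+1=10 → 54/64 = 0.84375
  politics: TP=27, FP=0+5+1+1+0=7 → 27/34 = 0.79412
  tech: TP=41, FP=4+0+1+3+1=9 → 41/50 = 0.82000
  business: TP=37, FP=1+0+3+2+1=7 → 37/44 = 0.84091
  health: TP=20, FP=1+0+5+0+1=7 → 20/27 = 0.74074
  arts: TP=25, FP=3+0+2+3+3=11 → 25/36 = 0.69444
Lowest is class 'arts' with precision = 0.6944.

0.6944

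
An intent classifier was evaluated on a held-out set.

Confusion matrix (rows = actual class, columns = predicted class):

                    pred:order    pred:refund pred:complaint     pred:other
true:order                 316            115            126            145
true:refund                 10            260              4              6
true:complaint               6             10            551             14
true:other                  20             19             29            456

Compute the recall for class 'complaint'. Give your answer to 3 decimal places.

0.948

Take TP from the diagonal, FP from the rest of the 'complaint' prediction marginal, FN from the rest of the 'complaint' actual marginal.
recall = TP/(TP+FN).
complaint: TP=551, FN=6+10+14=30 → 551/581 = 0.9484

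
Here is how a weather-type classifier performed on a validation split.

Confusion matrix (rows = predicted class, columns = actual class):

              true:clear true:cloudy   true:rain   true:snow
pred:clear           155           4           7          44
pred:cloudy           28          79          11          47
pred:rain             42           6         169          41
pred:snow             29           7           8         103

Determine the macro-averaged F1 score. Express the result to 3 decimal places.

0.640

Per-class F1 score (2·TP/(2·TP+FP+FN)):
  clear: TP=155, FP=4+7+44=55, FN=28+42+29=99 → 310/464 = 0.6681
  cloudy: TP=79, FP=28+11+47=86, FN=4+6+7=17 → 158/261 = 0.6054
  rain: TP=169, FP=42+6+41=89, FN=7+11+8=26 → 338/453 = 0.7461
  snow: TP=103, FP=29+7+8=44, FN=44+47+41=132 → 206/382 = 0.5393
Macro-F1 score = mean = (0.6681 + 0.6054 + 0.7461 + 0.5393) / 4 = 0.640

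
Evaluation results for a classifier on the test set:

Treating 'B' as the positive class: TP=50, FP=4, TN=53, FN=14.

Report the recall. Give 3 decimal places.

Recall = TP/(TP+FN) = 50/(50+14) = 50/64 = 0.781

0.781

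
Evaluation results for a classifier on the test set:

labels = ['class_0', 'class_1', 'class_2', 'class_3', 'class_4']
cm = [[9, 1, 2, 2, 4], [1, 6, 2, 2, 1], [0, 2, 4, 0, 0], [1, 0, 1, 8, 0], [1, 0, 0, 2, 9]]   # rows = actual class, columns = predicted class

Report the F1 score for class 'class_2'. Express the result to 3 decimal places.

0.533

Treat 'class_2' as positive and all other classes as negative.
F1 score = 2·TP/(2·TP+FP+FN).
class_2: TP=4, FP=2+2+1+0=5, FN=0+2+0+0=2 → 8/15 = 0.5333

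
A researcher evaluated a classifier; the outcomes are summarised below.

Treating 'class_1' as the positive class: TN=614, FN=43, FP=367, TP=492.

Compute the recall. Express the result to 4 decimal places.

Recall = TP/(TP+FN) = 492/(492+43) = 492/535 = 0.9196

0.9196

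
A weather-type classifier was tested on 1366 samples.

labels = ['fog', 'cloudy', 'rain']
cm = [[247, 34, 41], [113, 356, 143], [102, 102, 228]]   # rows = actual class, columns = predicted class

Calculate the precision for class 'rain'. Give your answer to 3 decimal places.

0.553

Take TP from the diagonal, FP from the rest of the 'rain' prediction marginal, FN from the rest of the 'rain' actual marginal.
precision = TP/(TP+FP).
rain: TP=228, FP=41+143=184 → 228/412 = 0.5534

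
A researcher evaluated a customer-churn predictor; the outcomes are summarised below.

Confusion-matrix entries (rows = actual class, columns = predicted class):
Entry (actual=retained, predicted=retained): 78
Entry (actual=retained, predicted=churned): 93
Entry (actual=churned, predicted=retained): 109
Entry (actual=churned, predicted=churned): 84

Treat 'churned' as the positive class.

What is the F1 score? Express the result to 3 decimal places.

Precision = TP/(TP+FP) = 84/177 = 0.4746
Recall = TP/(TP+FN) = 84/193 = 0.4352
F1 = 2·TP/(2·TP+FP+FN) = 168/370 = 0.454

0.454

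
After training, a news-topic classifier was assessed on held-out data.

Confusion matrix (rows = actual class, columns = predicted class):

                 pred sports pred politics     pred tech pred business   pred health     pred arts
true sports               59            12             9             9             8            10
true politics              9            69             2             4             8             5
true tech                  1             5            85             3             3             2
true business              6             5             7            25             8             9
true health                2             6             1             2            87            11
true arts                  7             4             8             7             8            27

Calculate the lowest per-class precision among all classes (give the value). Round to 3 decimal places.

Per-class precision (TP/(TP+FP)):
  sports: TP=59, FP=9+1+6+2+7=25 → 59/84 = 0.7024
  politics: TP=69, FP=12+5+5+6+4=32 → 69/101 = 0.6832
  tech: TP=85, FP=9+2+7+1+8=27 → 85/112 = 0.7589
  business: TP=25, FP=9+4+3+2+7=25 → 25/50 = 0.5000
  health: TP=87, FP=8+8+3+8+8=35 → 87/122 = 0.7131
  arts: TP=27, FP=10+5+2+9+11=37 → 27/64 = 0.4219
Lowest is class 'arts' with precision = 0.422.

0.422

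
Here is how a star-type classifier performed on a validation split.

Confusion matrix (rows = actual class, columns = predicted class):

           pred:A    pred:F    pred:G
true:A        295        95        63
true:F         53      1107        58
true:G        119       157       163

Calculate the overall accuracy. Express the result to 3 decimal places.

Accuracy = trace / total = (295+1107+163=1565) / 2110 = 1565/2110 = 0.742

0.742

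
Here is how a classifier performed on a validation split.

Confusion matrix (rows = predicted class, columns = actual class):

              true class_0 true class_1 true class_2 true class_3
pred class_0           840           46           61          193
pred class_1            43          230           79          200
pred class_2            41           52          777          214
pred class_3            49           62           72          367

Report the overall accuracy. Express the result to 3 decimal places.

0.666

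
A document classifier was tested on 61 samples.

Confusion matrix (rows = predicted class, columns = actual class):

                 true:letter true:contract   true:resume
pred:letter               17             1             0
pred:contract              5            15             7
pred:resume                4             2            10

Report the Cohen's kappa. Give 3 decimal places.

0.535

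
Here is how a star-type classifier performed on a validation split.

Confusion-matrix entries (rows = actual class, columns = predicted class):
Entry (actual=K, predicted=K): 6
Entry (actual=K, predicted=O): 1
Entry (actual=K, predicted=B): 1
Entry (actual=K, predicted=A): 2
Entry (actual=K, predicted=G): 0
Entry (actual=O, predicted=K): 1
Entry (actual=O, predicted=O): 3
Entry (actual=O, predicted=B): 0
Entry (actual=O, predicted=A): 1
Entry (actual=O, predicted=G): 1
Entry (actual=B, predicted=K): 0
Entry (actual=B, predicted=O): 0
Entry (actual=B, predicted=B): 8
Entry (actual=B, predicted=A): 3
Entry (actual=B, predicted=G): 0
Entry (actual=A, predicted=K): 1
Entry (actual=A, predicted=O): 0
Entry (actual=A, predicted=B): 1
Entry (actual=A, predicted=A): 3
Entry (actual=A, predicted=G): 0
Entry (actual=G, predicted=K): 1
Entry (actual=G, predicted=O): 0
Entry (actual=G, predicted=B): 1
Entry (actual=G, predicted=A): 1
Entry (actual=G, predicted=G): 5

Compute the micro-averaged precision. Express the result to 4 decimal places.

Micro-averaging pools counts across classes: ΣTP=25, ΣFP=15, ΣFN=15.
Micro-precision = TP/(TP+FP) on pooled counts = 0.6250 (equals overall accuracy in single-label multiclass).

0.6250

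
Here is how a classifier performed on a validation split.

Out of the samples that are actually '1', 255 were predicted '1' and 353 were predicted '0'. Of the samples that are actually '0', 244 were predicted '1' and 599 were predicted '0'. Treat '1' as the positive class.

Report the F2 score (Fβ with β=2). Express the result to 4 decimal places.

0.4350

Fβ = (1+β²)·TP / ((1+β²)·TP + β²·FN + FP), with β²=4
= 5·255 / (5·255 + 4·353 + 244) = 0.4350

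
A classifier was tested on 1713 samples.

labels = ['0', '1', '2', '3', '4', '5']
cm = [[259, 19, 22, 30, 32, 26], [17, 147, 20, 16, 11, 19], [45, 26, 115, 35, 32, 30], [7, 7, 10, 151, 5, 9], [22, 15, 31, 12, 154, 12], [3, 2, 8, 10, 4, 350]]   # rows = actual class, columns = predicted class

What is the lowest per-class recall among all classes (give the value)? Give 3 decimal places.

0.406

Per-class recall (TP/(TP+FN)):
  0: TP=259, FN=19+22+30+32+26=129 → 259/388 = 0.6675
  1: TP=147, FN=17+20+16+11+19=83 → 147/230 = 0.6391
  2: TP=115, FN=45+26+35+32+30=168 → 115/283 = 0.4064
  3: TP=151, FN=7+7+10+5+9=38 → 151/189 = 0.7989
  4: TP=154, FN=22+15+31+12+12=92 → 154/246 = 0.6260
  5: TP=350, FN=3+2+8+10+4=27 → 350/377 = 0.9284
Lowest is class '2' with recall = 0.406.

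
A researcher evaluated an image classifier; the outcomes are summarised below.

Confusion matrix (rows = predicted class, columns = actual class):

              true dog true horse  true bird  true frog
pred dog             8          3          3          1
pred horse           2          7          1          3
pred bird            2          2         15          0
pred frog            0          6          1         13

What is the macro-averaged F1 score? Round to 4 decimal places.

0.6290

Per-class F1 score (2·TP/(2·TP+FP+FN)):
  dog: TP=8, FP=3+3+1=7, FN=2+2+0=4 → 16/27 = 0.59259
  horse: TP=7, FP=2+1+3=6, FN=3+2+6=11 → 14/31 = 0.45161
  bird: TP=15, FP=2+2+0=4, FN=3+1+1=5 → 30/39 = 0.76923
  frog: TP=13, FP=0+6+1=7, FN=1+3+0=4 → 26/37 = 0.70270
Macro-F1 score = mean = (0.59259 + 0.45161 + 0.76923 + 0.70270) / 4 = 0.6290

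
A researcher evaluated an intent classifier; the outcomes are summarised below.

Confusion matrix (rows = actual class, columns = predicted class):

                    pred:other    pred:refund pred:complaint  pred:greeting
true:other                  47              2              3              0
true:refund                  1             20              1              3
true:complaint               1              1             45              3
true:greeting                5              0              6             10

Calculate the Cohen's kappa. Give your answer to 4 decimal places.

0.7507

Observed agreement pₒ = trace/N = 122/148 = 0.82432
Expected agreement pₑ = Σ (rowᵢ·colᵢ)/N² = (52·54 + 25·23 + 50·55 + 21·16)/148² = 0.29533
κ = (pₒ − pₑ)/(1 − pₑ) = (0.82432 − 0.29533)/(1 − 0.29533) = 0.7507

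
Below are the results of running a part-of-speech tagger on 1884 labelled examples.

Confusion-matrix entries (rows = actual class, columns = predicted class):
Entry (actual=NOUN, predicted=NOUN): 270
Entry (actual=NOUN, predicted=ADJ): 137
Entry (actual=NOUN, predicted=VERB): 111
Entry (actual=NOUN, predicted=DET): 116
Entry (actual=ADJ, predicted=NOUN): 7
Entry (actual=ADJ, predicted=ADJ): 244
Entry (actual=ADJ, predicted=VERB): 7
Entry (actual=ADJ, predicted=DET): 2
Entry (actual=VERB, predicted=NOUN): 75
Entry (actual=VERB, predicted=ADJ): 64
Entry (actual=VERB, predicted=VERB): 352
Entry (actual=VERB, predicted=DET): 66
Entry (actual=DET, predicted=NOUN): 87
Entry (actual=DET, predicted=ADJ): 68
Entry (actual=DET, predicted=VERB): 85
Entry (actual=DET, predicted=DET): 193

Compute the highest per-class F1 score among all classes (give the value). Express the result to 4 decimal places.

Per-class F1 score (2·TP/(2·TP+FP+FN)):
  NOUN: TP=270, FP=7+75+87=169, FN=137+111+116=364 → 540/1073 = 0.50326
  ADJ: TP=244, FP=137+64+68=269, FN=7+7+2=16 → 488/773 = 0.63131
  VERB: TP=352, FP=111+7+85=203, FN=75+64+66=205 → 704/1112 = 0.63309
  DET: TP=193, FP=116+2+66=184, FN=87+68+85=240 → 386/810 = 0.47654
Highest is class 'VERB' with F1 score = 0.6331.

0.6331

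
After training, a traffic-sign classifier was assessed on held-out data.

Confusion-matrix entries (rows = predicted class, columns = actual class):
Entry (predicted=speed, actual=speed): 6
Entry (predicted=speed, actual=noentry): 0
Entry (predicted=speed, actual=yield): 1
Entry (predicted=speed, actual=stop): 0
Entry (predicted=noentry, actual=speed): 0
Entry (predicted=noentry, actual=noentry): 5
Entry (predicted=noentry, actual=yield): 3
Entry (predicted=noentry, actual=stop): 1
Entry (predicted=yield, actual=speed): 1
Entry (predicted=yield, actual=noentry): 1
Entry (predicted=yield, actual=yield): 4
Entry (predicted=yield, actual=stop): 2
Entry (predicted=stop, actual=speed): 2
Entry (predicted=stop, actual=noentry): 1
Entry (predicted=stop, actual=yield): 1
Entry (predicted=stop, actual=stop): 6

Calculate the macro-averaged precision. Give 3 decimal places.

0.628

Per-class precision (TP/(TP+FP)):
  speed: TP=6, FP=0+1+0=1 → 6/7 = 0.8571
  noentry: TP=5, FP=0+3+1=4 → 5/9 = 0.5556
  yield: TP=4, FP=1+1+2=4 → 4/8 = 0.5000
  stop: TP=6, FP=2+1+1=4 → 6/10 = 0.6000
Macro-precision = mean = (0.8571 + 0.5556 + 0.5000 + 0.6000) / 4 = 0.628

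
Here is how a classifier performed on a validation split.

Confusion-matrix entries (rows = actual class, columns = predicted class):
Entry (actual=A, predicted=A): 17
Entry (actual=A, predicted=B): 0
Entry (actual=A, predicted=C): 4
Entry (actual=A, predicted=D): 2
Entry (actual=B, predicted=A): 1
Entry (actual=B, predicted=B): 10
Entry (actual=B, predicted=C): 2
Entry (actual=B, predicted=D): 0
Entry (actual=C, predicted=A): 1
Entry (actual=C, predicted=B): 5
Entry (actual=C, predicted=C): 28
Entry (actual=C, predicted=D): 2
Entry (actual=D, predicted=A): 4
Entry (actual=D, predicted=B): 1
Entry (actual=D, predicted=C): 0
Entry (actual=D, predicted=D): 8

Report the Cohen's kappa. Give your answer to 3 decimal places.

0.634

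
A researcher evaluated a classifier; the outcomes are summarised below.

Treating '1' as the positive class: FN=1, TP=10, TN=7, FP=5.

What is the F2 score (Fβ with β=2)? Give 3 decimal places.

0.847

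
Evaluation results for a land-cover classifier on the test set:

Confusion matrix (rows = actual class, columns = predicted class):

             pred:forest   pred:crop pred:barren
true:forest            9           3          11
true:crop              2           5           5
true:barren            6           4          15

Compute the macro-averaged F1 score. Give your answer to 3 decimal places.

Per-class F1 score (2·TP/(2·TP+FP+FN)):
  forest: TP=9, FP=2+6=8, FN=3+11=14 → 18/40 = 0.4500
  crop: TP=5, FP=3+4=7, FN=2+5=7 → 10/24 = 0.4167
  barren: TP=15, FP=11+5=16, FN=6+4=10 → 30/56 = 0.5357
Macro-F1 score = mean = (0.4500 + 0.4167 + 0.5357) / 3 = 0.467

0.467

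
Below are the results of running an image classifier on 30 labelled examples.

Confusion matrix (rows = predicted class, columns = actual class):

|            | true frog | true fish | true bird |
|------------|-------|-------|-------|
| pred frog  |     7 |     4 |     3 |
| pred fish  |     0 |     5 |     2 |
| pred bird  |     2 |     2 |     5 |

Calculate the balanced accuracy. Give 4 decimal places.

Balanced accuracy = mean of per-class recall.
  frog: recall = 7/9 = 0.77778
  fish: recall = 5/11 = 0.45455
  bird: recall = 5/10 = 0.50000
Mean = (0.77778 + 0.45455 + 0.50000) / 3 = 0.5774

0.5774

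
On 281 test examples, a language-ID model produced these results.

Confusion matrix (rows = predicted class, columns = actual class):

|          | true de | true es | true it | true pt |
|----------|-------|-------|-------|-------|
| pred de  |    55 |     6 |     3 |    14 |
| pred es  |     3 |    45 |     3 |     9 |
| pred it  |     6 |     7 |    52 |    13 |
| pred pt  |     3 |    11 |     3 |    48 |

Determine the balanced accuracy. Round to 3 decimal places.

0.724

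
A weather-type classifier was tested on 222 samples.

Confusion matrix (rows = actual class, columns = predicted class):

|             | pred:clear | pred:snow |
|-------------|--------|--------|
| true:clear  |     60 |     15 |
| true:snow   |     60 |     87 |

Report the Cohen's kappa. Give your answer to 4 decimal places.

0.3416

Observed agreement pₒ = trace/N = 147/222 = 0.66216
Expected agreement pₑ = Σ (rowᵢ·colᵢ)/N² = (75·120 + 147·102)/222² = 0.48685
κ = (pₒ − pₑ)/(1 − pₑ) = (0.66216 − 0.48685)/(1 − 0.48685) = 0.3416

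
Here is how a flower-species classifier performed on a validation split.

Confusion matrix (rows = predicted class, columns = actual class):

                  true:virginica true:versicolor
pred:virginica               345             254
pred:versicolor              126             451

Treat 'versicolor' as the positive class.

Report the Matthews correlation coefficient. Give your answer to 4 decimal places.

MCC = (TP·TN − FP·FN) / √((TP+FP)(TP+FN)(TN+FP)(TN+FN))
Numerator = 451·345 − 126·254 = 123591
Denominator = √(577·705·471·599) = √114765845265 = 338771.0809
MCC = 123591 / 338771.0809 = 0.3648

0.3648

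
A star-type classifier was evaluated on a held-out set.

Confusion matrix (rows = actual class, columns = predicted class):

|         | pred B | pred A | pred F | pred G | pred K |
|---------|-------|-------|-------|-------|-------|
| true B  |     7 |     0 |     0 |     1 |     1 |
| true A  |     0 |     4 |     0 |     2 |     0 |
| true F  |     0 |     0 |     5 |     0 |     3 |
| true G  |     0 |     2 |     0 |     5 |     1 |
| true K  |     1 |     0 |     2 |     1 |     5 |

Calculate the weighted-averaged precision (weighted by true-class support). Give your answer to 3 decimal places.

Per-class precision (TP/(TP+FP)):
  B: TP=7, FP=0+0+0+1=1 → 7/8 = 0.8750
  A: TP=4, FP=0+0+2+0=2 → 4/6 = 0.6667
  F: TP=5, FP=0+0+0+2=2 → 5/7 = 0.7143
  G: TP=5, FP=1+2+0+1=4 → 5/9 = 0.5556
  K: TP=5, FP=1+0+3+1=5 → 5/10 = 0.5000
Weighted-precision = Σ (supportᵢ/N)·precisionᵢ with N=40: (9/40)·0.8750 + (6/40)·0.6667 + (8/40)·0.7143 + (8/40)·0.5556 + (9/40)·0.5000 = 0.663

0.663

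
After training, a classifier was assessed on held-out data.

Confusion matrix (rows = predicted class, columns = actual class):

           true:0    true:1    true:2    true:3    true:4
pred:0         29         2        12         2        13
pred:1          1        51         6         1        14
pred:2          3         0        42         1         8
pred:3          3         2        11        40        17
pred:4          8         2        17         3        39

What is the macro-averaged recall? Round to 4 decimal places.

0.6621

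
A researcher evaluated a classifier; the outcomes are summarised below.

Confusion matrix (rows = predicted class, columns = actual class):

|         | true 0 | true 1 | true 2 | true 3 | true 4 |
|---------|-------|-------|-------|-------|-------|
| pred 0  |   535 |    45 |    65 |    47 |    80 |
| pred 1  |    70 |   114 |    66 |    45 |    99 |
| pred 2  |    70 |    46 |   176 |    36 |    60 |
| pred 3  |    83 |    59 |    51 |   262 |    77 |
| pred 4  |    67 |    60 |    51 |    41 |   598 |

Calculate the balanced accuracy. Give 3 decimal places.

0.539

Balanced accuracy = mean of per-class recall.
  0: recall = 535/825 = 0.6485
  1: recall = 114/324 = 0.3519
  2: recall = 176/409 = 0.4303
  3: recall = 262/431 = 0.6079
  4: recall = 598/914 = 0.6543
Mean = (0.6485 + 0.3519 + 0.4303 + 0.6079 + 0.6543) / 5 = 0.539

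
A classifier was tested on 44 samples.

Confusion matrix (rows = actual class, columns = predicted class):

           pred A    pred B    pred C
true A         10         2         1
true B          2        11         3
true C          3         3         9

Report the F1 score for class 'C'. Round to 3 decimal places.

One-vs-rest for 'C': TP = diagonal; FP = other classes predicted 'C'; FN = 'C' predicted as other.
F1 score = 2·TP/(2·TP+FP+FN).
C: TP=9, FP=1+3=4, FN=3+3=6 → 18/28 = 0.6429

0.643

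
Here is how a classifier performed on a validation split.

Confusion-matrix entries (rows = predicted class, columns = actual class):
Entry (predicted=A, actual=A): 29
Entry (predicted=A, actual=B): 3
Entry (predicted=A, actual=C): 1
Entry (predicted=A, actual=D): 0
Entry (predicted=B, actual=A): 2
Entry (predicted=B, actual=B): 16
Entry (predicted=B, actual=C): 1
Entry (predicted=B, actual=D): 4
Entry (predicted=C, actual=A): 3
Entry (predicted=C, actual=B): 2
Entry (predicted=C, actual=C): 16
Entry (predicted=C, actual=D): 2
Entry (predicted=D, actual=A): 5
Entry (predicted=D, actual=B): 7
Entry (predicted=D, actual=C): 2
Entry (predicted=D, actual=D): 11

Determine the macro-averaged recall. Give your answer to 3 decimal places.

Per-class recall (TP/(TP+FN)):
  A: TP=29, FN=2+3+5=10 → 29/39 = 0.7436
  B: TP=16, FN=3+2+7=12 → 16/28 = 0.5714
  C: TP=16, FN=1+1+2=4 → 16/20 = 0.8000
  D: TP=11, FN=0+4+2=6 → 11/17 = 0.6471
Macro-recall = mean = (0.7436 + 0.5714 + 0.8000 + 0.6471) / 4 = 0.691

0.691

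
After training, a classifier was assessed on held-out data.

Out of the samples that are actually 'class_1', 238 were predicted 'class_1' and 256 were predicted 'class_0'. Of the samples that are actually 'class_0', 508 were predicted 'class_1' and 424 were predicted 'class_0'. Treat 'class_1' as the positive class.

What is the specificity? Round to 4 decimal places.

0.4549

Specificity = TN/(TN+FP) = 424/(424+508) = 0.4549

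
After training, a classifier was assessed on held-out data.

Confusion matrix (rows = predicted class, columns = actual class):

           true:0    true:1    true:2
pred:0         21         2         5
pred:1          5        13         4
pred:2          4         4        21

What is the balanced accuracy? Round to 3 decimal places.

Balanced accuracy = mean of per-class recall.
  0: recall = 21/30 = 0.7000
  1: recall = 13/19 = 0.6842
  2: recall = 21/30 = 0.7000
Mean = (0.7000 + 0.6842 + 0.7000) / 3 = 0.695

0.695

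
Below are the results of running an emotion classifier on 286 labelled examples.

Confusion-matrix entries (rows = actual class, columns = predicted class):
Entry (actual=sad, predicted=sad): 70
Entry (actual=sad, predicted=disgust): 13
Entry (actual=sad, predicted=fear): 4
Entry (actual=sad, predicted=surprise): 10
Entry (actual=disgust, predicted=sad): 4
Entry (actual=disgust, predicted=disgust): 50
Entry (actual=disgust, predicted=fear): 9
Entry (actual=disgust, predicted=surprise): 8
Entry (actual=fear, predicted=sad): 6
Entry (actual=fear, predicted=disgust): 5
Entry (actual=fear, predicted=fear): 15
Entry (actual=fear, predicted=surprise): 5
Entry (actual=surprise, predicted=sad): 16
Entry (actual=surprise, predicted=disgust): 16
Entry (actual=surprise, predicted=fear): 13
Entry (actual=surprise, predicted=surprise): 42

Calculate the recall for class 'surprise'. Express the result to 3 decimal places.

Take TP from the diagonal, FP from the rest of the 'surprise' prediction marginal, FN from the rest of the 'surprise' actual marginal.
recall = TP/(TP+FN).
surprise: TP=42, FN=16+16+13=45 → 42/87 = 0.4828

0.483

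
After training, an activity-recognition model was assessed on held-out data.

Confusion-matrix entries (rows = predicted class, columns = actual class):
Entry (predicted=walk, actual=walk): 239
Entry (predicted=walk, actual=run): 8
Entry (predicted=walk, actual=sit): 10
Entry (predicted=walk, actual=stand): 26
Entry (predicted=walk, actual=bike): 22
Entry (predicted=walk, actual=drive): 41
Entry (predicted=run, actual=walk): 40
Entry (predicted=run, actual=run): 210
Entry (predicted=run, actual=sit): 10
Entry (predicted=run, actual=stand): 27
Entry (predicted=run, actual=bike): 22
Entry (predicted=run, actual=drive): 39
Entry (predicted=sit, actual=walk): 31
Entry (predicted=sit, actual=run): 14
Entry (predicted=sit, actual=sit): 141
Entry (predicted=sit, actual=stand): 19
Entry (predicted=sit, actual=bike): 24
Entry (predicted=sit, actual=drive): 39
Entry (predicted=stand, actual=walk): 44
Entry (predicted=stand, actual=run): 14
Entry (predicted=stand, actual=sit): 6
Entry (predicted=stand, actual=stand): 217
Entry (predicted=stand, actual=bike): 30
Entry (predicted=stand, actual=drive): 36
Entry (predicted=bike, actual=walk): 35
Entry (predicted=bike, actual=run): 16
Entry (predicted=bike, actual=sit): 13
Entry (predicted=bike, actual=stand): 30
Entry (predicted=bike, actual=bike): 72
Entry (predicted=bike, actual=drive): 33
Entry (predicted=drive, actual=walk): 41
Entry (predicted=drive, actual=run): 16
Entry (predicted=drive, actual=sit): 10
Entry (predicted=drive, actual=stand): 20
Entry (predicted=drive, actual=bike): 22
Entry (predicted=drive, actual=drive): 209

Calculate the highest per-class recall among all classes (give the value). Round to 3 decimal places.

0.755

Per-class recall (TP/(TP+FN)):
  walk: TP=239, FN=40+31+44+35+41=191 → 239/430 = 0.5558
  run: TP=210, FN=8+14+14+16+16=68 → 210/278 = 0.7554
  sit: TP=141, FN=10+10+6+13+10=49 → 141/190 = 0.7421
  stand: TP=217, FN=26+27+19+30+20=122 → 217/339 = 0.6401
  bike: TP=72, FN=22+22+24+30+22=120 → 72/192 = 0.3750
  drive: TP=209, FN=41+39+39+36+33=188 → 209/397 = 0.5264
Highest is class 'run' with recall = 0.755.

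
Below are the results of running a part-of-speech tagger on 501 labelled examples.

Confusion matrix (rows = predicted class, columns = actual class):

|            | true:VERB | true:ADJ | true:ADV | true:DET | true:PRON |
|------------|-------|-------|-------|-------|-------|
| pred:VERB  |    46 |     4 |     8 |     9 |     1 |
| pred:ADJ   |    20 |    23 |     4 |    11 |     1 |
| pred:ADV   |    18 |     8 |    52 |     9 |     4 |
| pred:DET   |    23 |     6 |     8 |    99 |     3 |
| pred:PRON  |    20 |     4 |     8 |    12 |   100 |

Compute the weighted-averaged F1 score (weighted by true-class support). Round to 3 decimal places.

Per-class F1 score (2·TP/(2·TP+FP+FN)):
  VERB: TP=46, FP=4+8+9+1=22, FN=20+18+23+20=81 → 92/195 = 0.4718
  ADJ: TP=23, FP=20+4+11+1=36, FN=4+8+6+4=22 → 46/104 = 0.4423
  ADV: TP=52, FP=18+8+9+4=39, FN=8+4+8+8=28 → 104/171 = 0.6082
  DET: TP=99, FP=23+6+8+3=40, FN=9+11+9+12=41 → 198/279 = 0.7097
  PRON: TP=100, FP=20+4+8+12=44, FN=1+1+4+3=9 → 200/253 = 0.7905
Weighted-F1 score = Σ (supportᵢ/N)·F1 scoreᵢ with N=501: (127/501)·0.4718 + (45/501)·0.4423 + (80/501)·0.6082 + (140/501)·0.7097 + (109/501)·0.7905 = 0.627

0.627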